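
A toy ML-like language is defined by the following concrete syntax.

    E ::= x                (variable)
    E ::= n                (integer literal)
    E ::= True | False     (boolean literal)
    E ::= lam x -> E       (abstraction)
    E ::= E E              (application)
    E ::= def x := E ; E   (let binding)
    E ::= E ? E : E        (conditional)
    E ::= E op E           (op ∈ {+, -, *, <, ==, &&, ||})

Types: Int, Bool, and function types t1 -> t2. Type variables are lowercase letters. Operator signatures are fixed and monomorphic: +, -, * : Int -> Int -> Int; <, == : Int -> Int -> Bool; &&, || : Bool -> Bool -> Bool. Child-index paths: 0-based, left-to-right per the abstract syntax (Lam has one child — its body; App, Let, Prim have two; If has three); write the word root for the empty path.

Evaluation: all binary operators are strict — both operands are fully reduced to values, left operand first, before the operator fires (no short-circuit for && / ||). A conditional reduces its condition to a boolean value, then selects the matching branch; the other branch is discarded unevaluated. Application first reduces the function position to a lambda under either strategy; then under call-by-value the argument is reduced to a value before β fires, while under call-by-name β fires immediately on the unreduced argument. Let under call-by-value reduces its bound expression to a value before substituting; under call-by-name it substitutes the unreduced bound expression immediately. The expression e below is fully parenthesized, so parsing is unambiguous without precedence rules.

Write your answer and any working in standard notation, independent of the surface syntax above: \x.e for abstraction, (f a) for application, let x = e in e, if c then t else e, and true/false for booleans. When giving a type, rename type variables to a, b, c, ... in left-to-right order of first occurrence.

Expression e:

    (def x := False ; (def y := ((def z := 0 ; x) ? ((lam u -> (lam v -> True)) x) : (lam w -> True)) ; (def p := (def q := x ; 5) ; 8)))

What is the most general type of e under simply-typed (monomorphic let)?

Derivation:
let x : Bool
let z : Int
x : Bool
  unify Bool ~ Bool
\v._ : b -> Bool
\u._ : a -> b -> Bool
x : Bool
  unify a -> b -> Bool ~ Bool -> c
  unify a ~ Bool
  unify b -> Bool ~ c
_ _ : b -> Bool
\w._ : d -> Bool
  unify b -> Bool ~ d -> Bool
  unify b ~ d
  unify Bool ~ Bool
let y : d -> Bool
x : Bool
let q : Bool
let p : Int

Answer: Int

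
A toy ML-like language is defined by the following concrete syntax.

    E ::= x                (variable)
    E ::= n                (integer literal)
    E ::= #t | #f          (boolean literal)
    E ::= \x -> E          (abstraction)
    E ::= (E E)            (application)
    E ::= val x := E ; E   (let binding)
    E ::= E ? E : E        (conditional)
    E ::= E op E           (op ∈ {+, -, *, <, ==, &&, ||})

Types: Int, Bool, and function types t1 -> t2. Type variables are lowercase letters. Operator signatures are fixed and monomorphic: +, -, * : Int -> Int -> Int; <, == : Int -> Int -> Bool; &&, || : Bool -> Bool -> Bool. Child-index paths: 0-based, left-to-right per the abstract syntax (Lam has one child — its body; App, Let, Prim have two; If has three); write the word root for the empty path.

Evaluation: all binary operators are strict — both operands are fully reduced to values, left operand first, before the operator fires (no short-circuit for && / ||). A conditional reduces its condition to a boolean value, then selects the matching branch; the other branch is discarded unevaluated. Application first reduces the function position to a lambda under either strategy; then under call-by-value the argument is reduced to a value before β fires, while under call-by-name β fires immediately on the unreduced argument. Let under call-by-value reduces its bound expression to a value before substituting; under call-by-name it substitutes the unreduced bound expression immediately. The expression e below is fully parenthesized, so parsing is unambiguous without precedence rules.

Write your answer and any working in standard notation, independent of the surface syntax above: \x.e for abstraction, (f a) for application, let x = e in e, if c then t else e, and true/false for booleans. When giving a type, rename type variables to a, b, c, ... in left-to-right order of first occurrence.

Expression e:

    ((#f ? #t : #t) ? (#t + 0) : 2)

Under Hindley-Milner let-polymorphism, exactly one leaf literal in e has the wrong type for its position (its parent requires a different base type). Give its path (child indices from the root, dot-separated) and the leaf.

Answer: 1.0 : true

Derivation:
  unify Bool ~ Bool
  unify Bool ~ Bool
  unify Bool ~ Bool
  unify Bool ~ Int
  FAIL: mismatch Bool ~ Int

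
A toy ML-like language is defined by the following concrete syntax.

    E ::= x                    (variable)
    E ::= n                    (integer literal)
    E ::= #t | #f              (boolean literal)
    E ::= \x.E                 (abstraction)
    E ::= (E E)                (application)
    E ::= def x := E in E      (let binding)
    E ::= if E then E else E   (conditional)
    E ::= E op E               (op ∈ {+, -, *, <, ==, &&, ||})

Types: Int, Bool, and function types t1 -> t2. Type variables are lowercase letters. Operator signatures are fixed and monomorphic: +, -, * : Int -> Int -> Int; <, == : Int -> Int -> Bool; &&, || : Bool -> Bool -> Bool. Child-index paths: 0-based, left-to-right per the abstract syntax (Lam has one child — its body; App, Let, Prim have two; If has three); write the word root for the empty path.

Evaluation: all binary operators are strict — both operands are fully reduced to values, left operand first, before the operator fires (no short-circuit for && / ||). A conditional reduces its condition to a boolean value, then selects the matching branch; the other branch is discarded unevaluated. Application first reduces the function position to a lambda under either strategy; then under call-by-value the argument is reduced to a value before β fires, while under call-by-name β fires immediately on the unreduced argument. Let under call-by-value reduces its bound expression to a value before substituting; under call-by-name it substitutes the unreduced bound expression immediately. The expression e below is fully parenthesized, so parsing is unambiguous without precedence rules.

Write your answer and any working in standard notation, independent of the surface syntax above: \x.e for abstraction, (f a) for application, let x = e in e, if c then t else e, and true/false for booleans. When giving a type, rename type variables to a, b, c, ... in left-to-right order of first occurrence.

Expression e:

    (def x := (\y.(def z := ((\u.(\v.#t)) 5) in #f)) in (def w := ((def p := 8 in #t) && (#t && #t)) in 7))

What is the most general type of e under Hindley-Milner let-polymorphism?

Answer: Int

Working:
\v._ : c -> Bool
\u._ : b -> c -> Bool
  unify b -> c -> Bool ~ Int -> d
  unify b ~ Int
  unify c -> Bool ~ d
_ _ : c -> Bool
let z : forall. c -> Bool
\y._ : a -> Bool
let x : forall. a -> Bool
let p : Int
  unify Bool ~ Bool
  unify Bool ~ Bool
  unify Bool ~ Bool
  unify Bool ~ Bool
let w : Bool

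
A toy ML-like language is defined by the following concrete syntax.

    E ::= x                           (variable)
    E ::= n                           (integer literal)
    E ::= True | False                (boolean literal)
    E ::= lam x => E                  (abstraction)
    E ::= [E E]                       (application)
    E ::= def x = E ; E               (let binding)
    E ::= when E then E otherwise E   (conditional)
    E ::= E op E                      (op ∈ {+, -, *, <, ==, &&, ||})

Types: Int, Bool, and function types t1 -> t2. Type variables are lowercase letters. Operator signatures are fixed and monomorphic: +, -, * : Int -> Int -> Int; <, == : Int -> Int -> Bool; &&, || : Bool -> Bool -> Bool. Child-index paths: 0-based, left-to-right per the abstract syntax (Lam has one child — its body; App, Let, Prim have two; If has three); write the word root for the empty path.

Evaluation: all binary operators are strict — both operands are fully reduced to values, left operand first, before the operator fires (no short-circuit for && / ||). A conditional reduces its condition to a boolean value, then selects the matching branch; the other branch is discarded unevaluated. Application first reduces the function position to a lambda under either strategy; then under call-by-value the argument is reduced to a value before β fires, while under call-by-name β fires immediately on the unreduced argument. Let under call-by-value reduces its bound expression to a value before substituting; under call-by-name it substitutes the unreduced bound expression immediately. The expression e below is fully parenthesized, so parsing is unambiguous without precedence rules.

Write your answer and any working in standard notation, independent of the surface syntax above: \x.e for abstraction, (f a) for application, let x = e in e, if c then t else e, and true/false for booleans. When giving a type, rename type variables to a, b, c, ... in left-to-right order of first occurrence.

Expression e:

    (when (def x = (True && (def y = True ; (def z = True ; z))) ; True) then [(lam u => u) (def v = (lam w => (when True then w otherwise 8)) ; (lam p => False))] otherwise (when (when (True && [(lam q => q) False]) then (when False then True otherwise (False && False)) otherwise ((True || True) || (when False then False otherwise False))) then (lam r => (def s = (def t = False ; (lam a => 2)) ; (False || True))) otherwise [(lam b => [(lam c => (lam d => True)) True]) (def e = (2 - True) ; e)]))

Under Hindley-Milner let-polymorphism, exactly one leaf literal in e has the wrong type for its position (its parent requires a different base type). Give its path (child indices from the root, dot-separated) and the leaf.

Working:
  unify Bool ~ Bool
let y : Bool
let z : Bool
z : Bool
  unify Bool ~ Bool
let x : Bool
  unify Bool ~ Bool
u : a
\u._ : a -> a
  unify Bool ~ Bool
w : b
  unify b ~ Int
\w._ : Int -> Int
let v : Int -> Int
\p._ : c -> Bool
  unify a -> a ~ (c -> Bool) -> d
  unify a ~ c -> Bool
  unify c -> Bool ~ d
_ _ : c -> Bool
  unify Bool ~ Bool
q : e
\q._ : e -> e
  unify e -> e ~ Bool -> f
  unify e ~ Bool
  unify Bool ~ f
_ _ : Bool
  unify Bool ~ Bool
  unify Bool ~ Bool
  unify Bool ~ Bool
  unify Bool ~ Bool
  unify Bool ~ Bool
  unify Bool ~ Bool
  unify Bool ~ Bool
  unify Bool ~ Bool
  unify Bool ~ Bool
  unify Bool ~ Bool
  unify Bool ~ Bool
  unify Bool ~ Bool
  unify Bool ~ Bool
  unify Bool ~ Bool
let t : Bool
\a._ : h -> Int
let s : forall. h -> Int
  unify Bool ~ Bool
  unify Bool ~ Bool
\r._ : g -> Bool
\d._ : k -> Bool
\c._ : j -> k -> Bool
  unify j -> k -> Bool ~ Bool -> l
  unify j ~ Bool
  unify k -> Bool ~ l
_ _ : k -> Bool
\b._ : i -> k -> Bool
  unify Int ~ Int
  unify Bool ~ Int
  FAIL: mismatch Bool ~ Int

Answer: 2.2.1.0.1 : true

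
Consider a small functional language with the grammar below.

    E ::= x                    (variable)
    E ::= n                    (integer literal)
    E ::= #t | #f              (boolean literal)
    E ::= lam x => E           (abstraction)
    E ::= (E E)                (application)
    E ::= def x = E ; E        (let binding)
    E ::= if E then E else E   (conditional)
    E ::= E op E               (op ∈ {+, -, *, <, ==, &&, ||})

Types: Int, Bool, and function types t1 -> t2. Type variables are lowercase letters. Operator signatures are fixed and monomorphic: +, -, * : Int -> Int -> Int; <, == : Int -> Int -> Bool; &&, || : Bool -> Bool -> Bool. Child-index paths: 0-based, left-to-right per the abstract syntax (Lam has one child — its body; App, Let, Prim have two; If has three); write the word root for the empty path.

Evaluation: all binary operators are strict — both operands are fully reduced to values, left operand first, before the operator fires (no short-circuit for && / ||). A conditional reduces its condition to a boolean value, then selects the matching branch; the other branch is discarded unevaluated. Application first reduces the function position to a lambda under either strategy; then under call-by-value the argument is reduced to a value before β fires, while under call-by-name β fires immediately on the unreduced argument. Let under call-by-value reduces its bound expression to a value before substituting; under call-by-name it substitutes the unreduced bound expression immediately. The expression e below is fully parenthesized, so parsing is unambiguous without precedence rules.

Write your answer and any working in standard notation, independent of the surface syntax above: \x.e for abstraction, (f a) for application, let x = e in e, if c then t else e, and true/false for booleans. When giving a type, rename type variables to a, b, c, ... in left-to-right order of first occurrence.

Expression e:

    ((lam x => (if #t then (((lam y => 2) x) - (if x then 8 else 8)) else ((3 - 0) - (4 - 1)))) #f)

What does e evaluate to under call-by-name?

Trace:
step 0: ((\x.(if true then (((\y.2) x) - (if x then 8 else 8)) else ((3 - 0) - (4 - 1)))) false)
step 1: [beta@root] (if true then (((\y.2) false) - (if false then 8 else 8)) else ((3 - 0) - (4 - 1)))
step 2: [if@root] (((\y.2) false) - (if false then 8 else 8))
step 3: [beta@0] (2 - (if false then 8 else 8))
step 4: [if@1] (2 - 8)
step 5: [delta@root] -6

Answer: -6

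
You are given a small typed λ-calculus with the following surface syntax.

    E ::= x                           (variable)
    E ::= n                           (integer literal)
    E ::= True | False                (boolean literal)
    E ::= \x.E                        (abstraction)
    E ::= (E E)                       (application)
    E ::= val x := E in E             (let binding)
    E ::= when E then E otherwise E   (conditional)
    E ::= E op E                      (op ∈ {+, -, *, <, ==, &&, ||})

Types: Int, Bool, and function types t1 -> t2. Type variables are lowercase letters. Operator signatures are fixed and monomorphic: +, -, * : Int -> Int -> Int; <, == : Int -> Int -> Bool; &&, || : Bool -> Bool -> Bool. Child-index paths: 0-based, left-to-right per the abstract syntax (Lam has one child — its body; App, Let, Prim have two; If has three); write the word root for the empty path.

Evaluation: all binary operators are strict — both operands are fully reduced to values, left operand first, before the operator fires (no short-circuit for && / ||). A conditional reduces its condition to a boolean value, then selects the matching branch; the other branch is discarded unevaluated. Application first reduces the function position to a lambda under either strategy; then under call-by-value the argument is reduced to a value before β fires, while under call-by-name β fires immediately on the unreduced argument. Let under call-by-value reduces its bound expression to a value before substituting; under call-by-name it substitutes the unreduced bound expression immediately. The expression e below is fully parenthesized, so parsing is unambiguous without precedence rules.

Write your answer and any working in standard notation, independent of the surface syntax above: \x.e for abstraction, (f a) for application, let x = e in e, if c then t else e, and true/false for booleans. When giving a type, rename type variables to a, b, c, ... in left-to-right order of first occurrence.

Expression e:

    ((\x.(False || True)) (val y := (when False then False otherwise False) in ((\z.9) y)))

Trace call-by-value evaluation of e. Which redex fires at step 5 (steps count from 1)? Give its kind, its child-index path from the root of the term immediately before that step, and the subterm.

Answer: delta at root : (false || true)

Derivation:
step 0: ((\x.(false || true)) (let y = (if false then false else false) in ((\z.9) y)))
step 1: [if@1.0] ((\x.(false || true)) (let y = false in ((\z.9) y)))
step 2: [let@1] ((\x.(false || true)) ((\z.9) false))
step 3: [beta@1] ((\x.(false || true)) 9)
step 4: [beta@root] (false || true)
step 5: [delta@root] true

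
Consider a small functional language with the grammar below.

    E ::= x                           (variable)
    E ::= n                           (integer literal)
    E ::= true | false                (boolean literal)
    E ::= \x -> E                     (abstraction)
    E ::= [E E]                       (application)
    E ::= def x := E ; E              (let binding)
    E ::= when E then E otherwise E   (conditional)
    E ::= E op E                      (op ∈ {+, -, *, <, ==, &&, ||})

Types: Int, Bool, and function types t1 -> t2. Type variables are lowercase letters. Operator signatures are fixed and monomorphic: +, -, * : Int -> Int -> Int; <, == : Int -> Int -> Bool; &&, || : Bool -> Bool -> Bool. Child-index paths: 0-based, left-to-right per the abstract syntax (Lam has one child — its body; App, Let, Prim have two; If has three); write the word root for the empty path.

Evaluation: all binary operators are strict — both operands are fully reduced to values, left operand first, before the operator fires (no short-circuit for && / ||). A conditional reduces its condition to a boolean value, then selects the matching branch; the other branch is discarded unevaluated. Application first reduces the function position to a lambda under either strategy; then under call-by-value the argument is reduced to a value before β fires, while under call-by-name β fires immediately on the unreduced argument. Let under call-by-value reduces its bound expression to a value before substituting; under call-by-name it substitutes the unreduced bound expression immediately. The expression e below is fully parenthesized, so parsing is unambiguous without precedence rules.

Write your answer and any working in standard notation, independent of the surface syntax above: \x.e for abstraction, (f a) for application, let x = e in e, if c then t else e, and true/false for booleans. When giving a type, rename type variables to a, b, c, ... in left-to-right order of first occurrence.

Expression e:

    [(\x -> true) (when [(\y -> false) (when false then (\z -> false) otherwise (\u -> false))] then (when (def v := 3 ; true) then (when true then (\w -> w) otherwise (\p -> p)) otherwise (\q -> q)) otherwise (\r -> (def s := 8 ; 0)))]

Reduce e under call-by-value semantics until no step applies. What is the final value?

Answer: true

Trace:
step 0: ((\x.true) (if ((\y.false) (if false then (\z.false) else (\u.false))) then (if (let v = 3 in true) then (if true then (\w.w) else (\p.p)) else (\q.q)) else (\r.(let s = 8 in 0))))
step 1: [if@1.0.1] ((\x.true) (if ((\y.false) (\u.false)) then (if (let v = 3 in true) then (if true then (\w.w) else (\p.p)) else (\q.q)) else (\r.(let s = 8 in 0))))
step 2: [beta@1.0] ((\x.true) (if false then (if (let v = 3 in true) then (if true then (\w.w) else (\p.p)) else (\q.q)) else (\r.(let s = 8 in 0))))
step 3: [if@1] ((\x.true) (\r.(let s = 8 in 0)))
step 4: [beta@root] true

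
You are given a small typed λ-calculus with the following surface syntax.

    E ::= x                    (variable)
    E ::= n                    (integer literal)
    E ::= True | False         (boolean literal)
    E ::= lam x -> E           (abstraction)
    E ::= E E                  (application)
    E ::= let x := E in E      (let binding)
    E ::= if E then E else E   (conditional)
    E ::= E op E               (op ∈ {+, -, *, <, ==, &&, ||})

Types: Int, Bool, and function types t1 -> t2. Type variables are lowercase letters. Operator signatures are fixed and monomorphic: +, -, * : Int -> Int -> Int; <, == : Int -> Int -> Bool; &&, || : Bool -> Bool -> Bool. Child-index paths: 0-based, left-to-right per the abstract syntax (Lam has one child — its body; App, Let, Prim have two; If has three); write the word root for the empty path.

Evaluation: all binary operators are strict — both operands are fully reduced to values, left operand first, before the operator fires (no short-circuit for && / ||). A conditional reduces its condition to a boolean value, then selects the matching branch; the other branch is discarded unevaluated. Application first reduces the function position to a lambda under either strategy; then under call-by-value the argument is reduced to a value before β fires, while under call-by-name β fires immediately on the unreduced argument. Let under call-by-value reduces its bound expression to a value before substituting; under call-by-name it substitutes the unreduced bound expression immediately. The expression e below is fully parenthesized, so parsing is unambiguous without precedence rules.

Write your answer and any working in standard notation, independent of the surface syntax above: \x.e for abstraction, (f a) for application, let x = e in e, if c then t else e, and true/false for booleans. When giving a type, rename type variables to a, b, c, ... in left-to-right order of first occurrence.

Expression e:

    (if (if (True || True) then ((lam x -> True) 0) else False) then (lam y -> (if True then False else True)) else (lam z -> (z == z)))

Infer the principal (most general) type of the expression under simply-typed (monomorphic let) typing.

Working:
  unify Bool ~ Bool
  unify Bool ~ Bool
  unify Bool ~ Bool
\x._ : a -> Bool
  unify a -> Bool ~ Int -> b
  unify a ~ Int
  unify Bool ~ b
_ _ : Bool
  unify Bool ~ Bool
  unify Bool ~ Bool
  unify Bool ~ Bool
  unify Bool ~ Bool
\y._ : c -> Bool
z : d
  unify d ~ Int
z : Int
  unify Int ~ Int
\z._ : Int -> Bool
  unify c -> Bool ~ Int -> Bool
  unify c ~ Int
  unify Bool ~ Bool

Answer: Int -> Bool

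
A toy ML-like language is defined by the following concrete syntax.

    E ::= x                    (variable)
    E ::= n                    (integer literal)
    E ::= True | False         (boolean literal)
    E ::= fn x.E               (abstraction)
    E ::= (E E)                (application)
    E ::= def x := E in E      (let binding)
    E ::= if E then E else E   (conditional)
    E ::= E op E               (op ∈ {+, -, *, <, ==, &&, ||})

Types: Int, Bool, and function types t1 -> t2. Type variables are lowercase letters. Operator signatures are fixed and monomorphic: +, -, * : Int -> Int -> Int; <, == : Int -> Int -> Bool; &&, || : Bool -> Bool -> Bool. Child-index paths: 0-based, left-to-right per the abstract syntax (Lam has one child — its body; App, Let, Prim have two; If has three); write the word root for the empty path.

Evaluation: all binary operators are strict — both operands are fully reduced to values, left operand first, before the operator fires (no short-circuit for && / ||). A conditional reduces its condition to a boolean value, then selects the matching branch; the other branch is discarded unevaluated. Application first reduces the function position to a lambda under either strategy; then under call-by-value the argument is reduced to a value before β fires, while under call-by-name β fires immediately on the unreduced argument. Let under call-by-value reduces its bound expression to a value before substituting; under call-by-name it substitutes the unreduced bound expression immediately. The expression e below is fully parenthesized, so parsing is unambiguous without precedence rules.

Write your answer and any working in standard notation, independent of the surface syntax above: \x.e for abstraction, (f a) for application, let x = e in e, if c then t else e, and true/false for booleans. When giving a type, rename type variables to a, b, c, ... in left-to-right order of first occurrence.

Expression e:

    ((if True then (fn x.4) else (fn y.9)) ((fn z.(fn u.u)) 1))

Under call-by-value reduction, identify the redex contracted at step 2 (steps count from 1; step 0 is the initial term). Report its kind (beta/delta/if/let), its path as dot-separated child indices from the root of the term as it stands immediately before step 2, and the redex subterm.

Trace:
step 0: ((if true then (\x.4) else (\y.9)) ((\z.(\u.u)) 1))
step 1: [if@0] ((\x.4) ((\z.(\u.u)) 1))
step 2: [beta@1] ((\x.4) (\u.u))

Answer: beta at 1 : ((\z.(\u.u)) 1)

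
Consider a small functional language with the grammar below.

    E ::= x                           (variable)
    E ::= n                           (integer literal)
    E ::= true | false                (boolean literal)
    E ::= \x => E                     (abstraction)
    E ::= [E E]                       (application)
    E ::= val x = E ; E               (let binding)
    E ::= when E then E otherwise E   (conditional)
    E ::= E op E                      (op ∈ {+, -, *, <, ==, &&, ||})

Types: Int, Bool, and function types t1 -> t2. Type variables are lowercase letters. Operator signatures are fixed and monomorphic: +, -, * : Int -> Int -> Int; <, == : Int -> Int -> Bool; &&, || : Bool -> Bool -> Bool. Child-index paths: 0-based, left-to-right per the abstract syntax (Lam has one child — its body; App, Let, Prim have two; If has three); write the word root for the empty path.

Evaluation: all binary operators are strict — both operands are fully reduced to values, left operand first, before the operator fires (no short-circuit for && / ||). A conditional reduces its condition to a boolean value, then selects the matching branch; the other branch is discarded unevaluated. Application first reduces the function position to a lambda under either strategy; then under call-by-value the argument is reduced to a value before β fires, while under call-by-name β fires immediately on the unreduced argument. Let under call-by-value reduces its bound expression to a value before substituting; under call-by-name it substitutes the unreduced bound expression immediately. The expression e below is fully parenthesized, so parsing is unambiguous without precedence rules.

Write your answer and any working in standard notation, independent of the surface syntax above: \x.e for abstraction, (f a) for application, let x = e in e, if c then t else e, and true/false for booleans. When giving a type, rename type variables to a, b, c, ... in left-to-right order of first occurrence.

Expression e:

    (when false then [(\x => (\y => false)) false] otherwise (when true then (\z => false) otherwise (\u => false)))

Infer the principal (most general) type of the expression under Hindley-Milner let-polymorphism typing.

Trace:
  unify Bool ~ Bool
\y._ : b -> Bool
\x._ : a -> b -> Bool
  unify a -> b -> Bool ~ Bool -> c
  unify a ~ Bool
  unify b -> Bool ~ c
_ _ : b -> Bool
  unify Bool ~ Bool
\z._ : d -> Bool
\u._ : e -> Bool
  unify d -> Bool ~ e -> Bool
  unify d ~ e
  unify Bool ~ Bool
  unify b -> Bool ~ e -> Bool
  unify b ~ e
  unify Bool ~ Bool

Answer: a -> Bool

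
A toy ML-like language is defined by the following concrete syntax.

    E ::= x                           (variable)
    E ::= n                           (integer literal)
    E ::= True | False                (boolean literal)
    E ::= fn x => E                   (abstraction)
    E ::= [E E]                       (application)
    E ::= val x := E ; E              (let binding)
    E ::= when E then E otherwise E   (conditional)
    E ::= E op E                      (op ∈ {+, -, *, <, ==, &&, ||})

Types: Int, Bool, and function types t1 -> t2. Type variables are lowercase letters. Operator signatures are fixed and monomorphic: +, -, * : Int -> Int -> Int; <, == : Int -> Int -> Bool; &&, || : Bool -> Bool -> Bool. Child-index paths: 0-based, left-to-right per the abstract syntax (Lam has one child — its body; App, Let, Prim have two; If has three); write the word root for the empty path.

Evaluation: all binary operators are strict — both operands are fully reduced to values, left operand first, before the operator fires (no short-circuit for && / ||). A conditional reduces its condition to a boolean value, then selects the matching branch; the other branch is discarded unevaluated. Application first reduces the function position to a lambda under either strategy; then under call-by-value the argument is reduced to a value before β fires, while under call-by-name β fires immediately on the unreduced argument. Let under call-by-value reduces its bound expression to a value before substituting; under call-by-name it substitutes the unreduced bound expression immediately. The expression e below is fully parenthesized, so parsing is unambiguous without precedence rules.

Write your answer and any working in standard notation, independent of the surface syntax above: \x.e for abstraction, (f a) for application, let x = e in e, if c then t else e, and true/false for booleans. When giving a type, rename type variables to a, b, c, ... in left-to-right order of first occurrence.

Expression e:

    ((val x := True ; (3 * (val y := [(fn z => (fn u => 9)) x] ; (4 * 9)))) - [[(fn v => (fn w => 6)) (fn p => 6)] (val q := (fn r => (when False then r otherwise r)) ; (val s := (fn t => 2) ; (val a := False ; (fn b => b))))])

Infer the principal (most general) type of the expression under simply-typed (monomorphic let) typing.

Derivation:
let x : Bool
  unify Int ~ Int
\u._ : b -> Int
\z._ : a -> b -> Int
x : Bool
  unify a -> b -> Int ~ Bool -> c
  unify a ~ Bool
  unify b -> Int ~ c
_ _ : b -> Int
let y : b -> Int
  unify Int ~ Int
  unify Int ~ Int
  unify Int ~ Int
  unify Int ~ Int
\w._ : e -> Int
\v._ : d -> e -> Int
\p._ : f -> Int
  unify d -> e -> Int ~ (f -> Int) -> g
  unify d ~ f -> Int
  unify e -> Int ~ g
_ _ : e -> Int
  unify Bool ~ Bool
r : h
r : h
  unify h ~ h
\r._ : h -> h
let q : h -> h
\t._ : i -> Int
let s : i -> Int
let a : Bool
b : j
\b._ : j -> j
  unify e -> Int ~ (j -> j) -> k
  unify e ~ j -> j
  unify Int ~ k
_ _ : Int
  unify Int ~ Int

Answer: Int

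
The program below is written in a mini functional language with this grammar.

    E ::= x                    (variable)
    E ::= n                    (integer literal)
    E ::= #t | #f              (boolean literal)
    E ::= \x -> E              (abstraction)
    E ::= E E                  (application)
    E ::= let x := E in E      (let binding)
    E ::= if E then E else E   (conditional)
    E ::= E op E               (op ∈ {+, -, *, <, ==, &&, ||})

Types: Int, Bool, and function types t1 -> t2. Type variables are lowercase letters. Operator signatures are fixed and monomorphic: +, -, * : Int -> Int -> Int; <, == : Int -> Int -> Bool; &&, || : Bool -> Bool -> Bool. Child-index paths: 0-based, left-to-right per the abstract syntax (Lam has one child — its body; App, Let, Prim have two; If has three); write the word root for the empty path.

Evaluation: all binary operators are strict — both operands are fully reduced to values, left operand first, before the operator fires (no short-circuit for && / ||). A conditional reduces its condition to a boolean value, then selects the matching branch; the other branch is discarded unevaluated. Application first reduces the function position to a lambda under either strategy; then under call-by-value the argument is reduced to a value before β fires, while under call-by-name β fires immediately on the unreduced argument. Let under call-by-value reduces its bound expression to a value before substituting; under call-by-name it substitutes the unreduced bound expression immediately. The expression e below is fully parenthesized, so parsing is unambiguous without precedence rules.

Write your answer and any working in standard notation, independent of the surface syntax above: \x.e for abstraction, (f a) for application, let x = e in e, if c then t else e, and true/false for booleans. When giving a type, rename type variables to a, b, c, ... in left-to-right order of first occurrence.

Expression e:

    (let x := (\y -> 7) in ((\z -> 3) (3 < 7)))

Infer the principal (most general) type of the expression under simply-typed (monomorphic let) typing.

Answer: Int

Derivation:
\y._ : a -> Int
let x : a -> Int
\z._ : b -> Int
  unify Int ~ Int
  unify Int ~ Int
  unify b -> Int ~ Bool -> c
  unify b ~ Bool
  unify Int ~ c
_ _ : Int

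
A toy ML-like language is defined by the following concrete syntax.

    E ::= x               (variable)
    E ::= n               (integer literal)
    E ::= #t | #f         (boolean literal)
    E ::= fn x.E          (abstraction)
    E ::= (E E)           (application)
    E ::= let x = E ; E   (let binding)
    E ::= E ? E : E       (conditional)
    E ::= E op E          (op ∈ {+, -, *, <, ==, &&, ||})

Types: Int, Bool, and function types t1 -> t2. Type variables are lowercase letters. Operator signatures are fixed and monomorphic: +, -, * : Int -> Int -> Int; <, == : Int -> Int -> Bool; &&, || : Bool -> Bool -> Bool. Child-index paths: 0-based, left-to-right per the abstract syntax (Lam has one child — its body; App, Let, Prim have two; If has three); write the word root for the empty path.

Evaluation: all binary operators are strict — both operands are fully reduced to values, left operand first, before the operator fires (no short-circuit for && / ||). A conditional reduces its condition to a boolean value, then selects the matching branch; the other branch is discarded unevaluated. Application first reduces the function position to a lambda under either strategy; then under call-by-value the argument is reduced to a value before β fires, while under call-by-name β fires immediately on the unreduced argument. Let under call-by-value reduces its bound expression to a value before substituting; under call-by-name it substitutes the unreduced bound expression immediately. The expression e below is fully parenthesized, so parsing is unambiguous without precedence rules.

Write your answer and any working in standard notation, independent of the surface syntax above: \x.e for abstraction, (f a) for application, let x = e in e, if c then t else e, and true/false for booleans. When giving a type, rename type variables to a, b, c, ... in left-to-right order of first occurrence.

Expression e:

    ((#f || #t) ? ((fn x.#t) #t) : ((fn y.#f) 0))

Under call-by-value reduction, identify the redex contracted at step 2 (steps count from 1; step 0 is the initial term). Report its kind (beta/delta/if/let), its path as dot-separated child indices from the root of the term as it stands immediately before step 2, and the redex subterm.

Answer: if at root : (if true then ((\x.true) true) else ((\y.false) 0))

Trace:
step 0: (if (false || true) then ((\x.true) true) else ((\y.false) 0))
step 1: [delta@0] (if true then ((\x.true) true) else ((\y.false) 0))
step 2: [if@root] ((\x.true) true)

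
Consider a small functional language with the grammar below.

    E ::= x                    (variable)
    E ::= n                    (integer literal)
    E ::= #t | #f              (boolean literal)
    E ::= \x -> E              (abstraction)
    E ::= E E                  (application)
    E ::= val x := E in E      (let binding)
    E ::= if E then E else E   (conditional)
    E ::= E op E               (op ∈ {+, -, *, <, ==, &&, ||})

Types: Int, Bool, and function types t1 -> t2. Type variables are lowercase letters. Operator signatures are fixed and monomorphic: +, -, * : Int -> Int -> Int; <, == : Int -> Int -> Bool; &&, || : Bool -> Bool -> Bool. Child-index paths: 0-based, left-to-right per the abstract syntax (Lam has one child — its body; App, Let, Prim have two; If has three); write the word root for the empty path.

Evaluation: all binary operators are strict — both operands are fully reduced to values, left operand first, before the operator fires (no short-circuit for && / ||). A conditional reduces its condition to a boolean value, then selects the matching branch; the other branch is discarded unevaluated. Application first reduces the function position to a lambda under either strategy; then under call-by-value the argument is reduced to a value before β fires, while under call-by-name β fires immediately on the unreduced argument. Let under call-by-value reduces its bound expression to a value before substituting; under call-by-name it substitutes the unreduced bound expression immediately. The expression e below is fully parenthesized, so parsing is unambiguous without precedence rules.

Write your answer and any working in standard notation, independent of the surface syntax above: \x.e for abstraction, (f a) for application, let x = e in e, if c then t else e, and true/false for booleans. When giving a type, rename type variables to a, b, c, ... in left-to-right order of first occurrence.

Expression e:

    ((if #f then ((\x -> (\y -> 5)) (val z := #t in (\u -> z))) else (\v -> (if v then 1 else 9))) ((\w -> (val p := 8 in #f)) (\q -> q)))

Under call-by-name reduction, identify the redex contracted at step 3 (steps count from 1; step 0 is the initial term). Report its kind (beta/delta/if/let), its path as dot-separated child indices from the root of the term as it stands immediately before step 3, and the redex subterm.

Answer: beta at 0 : ((\w.(let p = 8 in false)) (\q.q))

Derivation:
step 0: ((if false then ((\x.(\y.5)) (let z = true in (\u.z))) else (\v.(if v then 1 else 9))) ((\w.(let p = 8 in false)) (\q.q)))
step 1: [if@0] ((\v.(if v then 1 else 9)) ((\w.(let p = 8 in false)) (\q.q)))
step 2: [beta@root] (if ((\w.(let p = 8 in false)) (\q.q)) then 1 else 9)
step 3: [beta@0] (if (let p = 8 in false) then 1 else 9)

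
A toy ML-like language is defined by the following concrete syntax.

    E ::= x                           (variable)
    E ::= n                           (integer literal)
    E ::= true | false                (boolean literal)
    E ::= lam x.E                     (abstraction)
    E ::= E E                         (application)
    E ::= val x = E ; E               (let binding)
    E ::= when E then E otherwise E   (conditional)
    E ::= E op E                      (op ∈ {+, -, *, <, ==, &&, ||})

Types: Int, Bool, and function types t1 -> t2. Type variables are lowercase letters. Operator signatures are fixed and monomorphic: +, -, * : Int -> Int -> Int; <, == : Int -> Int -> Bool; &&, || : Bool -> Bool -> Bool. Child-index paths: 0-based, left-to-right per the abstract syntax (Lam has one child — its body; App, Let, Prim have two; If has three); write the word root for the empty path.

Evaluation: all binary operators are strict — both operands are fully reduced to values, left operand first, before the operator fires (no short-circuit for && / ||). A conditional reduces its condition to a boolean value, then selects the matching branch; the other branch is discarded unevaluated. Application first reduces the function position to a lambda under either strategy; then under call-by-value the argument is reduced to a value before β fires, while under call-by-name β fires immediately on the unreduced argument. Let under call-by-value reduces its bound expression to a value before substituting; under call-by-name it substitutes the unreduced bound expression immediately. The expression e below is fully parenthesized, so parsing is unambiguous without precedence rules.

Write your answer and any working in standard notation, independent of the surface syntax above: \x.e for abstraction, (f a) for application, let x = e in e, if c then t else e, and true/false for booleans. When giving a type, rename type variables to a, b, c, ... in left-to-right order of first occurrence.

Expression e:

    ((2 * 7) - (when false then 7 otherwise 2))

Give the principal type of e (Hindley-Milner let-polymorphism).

Answer: Int

Working:
  unify Int ~ Int
  unify Int ~ Int
  unify Int ~ Int
  unify Bool ~ Bool
  unify Int ~ Int
  unify Int ~ Int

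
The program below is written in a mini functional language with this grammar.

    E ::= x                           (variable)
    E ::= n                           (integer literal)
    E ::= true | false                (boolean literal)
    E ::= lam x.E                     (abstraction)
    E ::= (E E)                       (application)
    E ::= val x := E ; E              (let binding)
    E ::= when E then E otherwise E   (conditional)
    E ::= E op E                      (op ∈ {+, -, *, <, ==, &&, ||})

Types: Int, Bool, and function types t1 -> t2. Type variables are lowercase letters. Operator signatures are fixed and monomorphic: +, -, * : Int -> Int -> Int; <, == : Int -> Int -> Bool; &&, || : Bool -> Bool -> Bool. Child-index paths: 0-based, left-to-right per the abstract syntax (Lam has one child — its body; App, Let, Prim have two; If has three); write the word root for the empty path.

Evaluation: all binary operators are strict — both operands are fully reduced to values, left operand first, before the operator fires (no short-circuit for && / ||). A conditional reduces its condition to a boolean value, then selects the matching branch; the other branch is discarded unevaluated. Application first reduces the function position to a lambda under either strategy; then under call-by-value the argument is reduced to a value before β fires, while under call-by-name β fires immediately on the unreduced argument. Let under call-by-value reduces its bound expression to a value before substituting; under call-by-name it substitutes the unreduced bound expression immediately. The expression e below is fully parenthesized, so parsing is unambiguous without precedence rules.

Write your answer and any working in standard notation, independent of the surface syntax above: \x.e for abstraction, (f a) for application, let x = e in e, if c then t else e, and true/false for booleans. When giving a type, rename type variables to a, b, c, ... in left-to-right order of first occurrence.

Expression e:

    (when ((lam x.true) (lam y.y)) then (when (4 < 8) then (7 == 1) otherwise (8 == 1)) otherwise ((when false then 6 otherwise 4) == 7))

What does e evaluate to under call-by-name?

Trace:
step 0: (if ((\x.true) (\y.y)) then (if (4 < 8) then (7 == 1) else (8 == 1)) else ((if false then 6 else 4) == 7))
step 1: [beta@0] (if true then (if (4 < 8) then (7 == 1) else (8 == 1)) else ((if false then 6 else 4) == 7))
step 2: [if@root] (if (4 < 8) then (7 == 1) else (8 == 1))
step 3: [delta@0] (if true then (7 == 1) else (8 == 1))
step 4: [if@root] (7 == 1)
step 5: [delta@root] false

Answer: false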